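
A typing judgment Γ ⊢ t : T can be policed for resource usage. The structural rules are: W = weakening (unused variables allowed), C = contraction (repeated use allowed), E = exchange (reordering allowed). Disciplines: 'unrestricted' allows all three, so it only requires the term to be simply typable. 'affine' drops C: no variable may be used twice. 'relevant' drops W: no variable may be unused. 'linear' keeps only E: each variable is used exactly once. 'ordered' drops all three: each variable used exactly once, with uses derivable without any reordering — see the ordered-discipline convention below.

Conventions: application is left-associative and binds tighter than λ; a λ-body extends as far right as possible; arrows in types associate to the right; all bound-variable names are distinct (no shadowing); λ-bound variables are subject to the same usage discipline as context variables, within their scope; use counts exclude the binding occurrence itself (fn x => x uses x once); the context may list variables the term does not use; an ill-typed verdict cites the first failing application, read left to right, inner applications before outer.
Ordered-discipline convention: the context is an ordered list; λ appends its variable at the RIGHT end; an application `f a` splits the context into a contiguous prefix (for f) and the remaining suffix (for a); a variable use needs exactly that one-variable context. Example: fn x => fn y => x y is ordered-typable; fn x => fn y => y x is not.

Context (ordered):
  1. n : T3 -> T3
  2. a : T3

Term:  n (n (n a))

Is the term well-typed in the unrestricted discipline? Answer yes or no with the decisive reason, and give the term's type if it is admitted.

yes — type-checks (T3) and nothing is barred; term : T3
use counts: n: 3; a: 1
use order (left to right): n, n, n, a
typing: ✓ — T3
all disciplines: ordered ✗; linear ✗; affine ✗; relevant ✓; unrestricted ✓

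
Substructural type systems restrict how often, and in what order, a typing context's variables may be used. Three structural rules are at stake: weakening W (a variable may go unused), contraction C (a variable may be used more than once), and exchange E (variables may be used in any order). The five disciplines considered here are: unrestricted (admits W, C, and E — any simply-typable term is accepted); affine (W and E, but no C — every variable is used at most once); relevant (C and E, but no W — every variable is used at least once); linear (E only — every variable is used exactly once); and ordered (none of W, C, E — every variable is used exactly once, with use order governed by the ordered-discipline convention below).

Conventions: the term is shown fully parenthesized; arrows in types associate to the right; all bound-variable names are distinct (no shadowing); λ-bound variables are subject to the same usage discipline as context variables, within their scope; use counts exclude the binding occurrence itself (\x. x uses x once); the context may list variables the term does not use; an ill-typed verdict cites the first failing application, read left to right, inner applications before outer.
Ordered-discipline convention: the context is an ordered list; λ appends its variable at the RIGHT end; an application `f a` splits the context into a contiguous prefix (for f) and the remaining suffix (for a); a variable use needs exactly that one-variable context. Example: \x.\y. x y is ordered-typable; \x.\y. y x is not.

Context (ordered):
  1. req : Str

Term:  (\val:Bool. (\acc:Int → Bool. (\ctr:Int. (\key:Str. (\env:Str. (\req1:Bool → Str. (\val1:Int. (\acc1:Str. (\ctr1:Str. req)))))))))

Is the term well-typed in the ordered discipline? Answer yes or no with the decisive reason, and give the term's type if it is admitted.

no — needs weakening: val, acc, ctr, key, env, req1, val1, acc1, ctr1 unused
counts: req=1, val (λ-bound)=0, acc (λ-bound)=0, ctr (λ-bound)=0, key (λ-bound)=0, env (λ-bound)=0, req1 (λ-bound)=0, val1 (λ-bound)=0, acc1 (λ-bound)=0, ctr1 (λ-bound)=0
left-to-right use order: req
typing: the term checks, with type Bool → (Int → Bool) → Int → Str → Str → (Bool → Str) → Int → Str → Str → Str
across the five disciplines: ordered ✗, linear ✗, affine ✓, relevant ✗, unrestricted ✓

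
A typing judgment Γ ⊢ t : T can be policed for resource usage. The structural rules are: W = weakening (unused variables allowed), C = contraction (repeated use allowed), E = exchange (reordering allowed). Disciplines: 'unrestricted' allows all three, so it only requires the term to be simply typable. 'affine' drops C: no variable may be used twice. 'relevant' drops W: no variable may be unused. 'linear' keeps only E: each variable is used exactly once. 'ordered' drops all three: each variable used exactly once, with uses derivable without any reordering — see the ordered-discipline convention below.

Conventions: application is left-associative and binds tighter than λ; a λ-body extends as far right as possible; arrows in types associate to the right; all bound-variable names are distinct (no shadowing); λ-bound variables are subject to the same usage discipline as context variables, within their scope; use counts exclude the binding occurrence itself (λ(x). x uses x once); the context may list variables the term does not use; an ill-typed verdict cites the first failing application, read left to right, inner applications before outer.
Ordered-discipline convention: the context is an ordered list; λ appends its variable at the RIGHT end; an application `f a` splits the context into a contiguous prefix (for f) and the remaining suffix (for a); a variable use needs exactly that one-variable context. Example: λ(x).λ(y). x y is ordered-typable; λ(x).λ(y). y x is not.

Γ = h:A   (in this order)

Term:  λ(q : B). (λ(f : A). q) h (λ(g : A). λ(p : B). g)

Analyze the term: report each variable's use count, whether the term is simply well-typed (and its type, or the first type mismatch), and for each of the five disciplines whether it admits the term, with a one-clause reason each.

use counts: h: 1×; q [bound]: 1×; f [bound]: 0×; g [bound]: 1×; p [bound]: 0×
use order (left to right): q, h, g
typing: ill-typed: non-function type B applied to an argument
ordered ✗ (a type mismatch blocks all five)
linear ✗ (the type mismatch rejects it)
affine ✗ (not simply typable)
relevant ✗ (fails simple typing)
unrestricted ✗ (a type mismatch blocks all five)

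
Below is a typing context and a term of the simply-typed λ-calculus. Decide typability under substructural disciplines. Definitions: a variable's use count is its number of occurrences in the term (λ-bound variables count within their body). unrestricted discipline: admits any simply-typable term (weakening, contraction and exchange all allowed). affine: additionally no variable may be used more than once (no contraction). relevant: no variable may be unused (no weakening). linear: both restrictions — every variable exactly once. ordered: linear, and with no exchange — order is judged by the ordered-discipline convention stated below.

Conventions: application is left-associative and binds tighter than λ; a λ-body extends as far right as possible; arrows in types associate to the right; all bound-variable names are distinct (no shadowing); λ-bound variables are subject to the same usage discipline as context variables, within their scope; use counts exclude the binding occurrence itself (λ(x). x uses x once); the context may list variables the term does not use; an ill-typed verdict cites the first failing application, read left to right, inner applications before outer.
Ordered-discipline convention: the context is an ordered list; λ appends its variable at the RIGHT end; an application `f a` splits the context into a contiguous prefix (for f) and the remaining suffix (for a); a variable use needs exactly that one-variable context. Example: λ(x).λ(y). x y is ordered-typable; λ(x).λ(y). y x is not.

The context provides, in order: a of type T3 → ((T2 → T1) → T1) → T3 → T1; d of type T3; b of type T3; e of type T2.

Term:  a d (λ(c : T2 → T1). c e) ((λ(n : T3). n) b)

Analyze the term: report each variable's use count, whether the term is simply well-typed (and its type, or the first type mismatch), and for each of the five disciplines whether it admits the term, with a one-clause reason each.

usage: a=1, d=1, b=1, e=1, c [bound]=1, n [bound]=1
order of uses: a, d, c, e, n, b
typing: ✓ — T1
ordered: ✗, use order a, d, c, e, n, b needs exchange
linear: ✓, a, d, b, e, c, n: one use apiece
affine: ✓, a, d, b, e, c, n: no repeats, contraction unneeded
relevant: ✓, every one of a, d, b, e, c, n appears
unrestricted: ✓, simply typable at T1; W, C, E all held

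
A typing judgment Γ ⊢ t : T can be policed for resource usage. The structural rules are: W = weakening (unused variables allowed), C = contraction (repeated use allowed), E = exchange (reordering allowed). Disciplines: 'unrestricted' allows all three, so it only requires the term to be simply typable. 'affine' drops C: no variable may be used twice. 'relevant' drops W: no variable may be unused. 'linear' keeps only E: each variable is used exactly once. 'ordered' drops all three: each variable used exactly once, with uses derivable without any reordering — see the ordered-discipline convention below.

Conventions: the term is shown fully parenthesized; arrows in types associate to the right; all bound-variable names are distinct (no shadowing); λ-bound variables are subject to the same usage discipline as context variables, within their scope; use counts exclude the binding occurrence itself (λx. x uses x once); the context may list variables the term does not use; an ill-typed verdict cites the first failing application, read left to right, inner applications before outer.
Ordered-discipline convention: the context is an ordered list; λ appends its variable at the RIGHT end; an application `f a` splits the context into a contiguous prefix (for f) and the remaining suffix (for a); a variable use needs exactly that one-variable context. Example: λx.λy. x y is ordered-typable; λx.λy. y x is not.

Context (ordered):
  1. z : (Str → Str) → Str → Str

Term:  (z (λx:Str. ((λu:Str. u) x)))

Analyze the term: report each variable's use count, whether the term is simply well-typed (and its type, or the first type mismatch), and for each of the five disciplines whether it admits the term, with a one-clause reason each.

use counts: z ×1, x (λ-bound) ×1, u (λ-bound) ×1
uses in reading order: z, u, x
typing: well-typed — term : Str → Str
ordered ✓ (single-use (z, x, u), ordered derivation ok)
linear ✓ (each of z, x, u used exactly once)
affine ✓ (at most one use each (z, x, u))
relevant ✓ (at least one use each (z, x, u))
unrestricted ✓ (well-typed at Str → Str; no restrictions here)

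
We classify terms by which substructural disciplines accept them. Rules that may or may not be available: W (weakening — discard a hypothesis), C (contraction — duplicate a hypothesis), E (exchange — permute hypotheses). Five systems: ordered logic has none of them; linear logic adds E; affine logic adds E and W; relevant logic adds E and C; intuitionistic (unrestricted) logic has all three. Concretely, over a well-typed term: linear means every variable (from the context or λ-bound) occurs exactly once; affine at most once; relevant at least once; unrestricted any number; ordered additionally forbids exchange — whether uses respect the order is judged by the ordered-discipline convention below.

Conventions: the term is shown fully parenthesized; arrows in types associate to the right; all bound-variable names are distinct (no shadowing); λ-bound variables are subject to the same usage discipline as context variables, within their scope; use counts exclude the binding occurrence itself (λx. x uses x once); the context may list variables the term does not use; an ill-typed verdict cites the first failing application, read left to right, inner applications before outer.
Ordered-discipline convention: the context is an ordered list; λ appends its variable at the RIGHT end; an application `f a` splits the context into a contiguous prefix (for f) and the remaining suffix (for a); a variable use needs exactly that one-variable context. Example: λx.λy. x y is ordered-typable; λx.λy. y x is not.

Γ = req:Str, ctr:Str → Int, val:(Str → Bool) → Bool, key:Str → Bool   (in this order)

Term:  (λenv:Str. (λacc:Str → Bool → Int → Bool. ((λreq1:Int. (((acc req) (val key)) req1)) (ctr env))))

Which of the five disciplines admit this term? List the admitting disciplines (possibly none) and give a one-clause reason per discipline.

admitting disciplines: linear, affine, relevant, unrestricted
usage: req: 1, ctr: 1, val: 1, key: 1, env [bound]: 1, acc [bound]: 1, req1 [bound]: 1
uses in reading order: acc, req, val, key, req1, ctr, env
typing: well-typed — term : Str → (Str → Bool → Int → Bool) → Bool
ordered ✗ (no ordered split (uses run acc, req, val, key, req1, ctr, env))
linear ✓ (req, ctr, val, key, env, acc, req1: one use apiece)
affine ✓ (none of req, ctr, val, key, env, acc, req1 used more than once)
relevant ✓ (every one of req, ctr, val, key, env, acc, req1 appears)
unrestricted ✓ (type-checks (Str → (Str → Bool → Int → Bool) → Bool) and nothing is barred)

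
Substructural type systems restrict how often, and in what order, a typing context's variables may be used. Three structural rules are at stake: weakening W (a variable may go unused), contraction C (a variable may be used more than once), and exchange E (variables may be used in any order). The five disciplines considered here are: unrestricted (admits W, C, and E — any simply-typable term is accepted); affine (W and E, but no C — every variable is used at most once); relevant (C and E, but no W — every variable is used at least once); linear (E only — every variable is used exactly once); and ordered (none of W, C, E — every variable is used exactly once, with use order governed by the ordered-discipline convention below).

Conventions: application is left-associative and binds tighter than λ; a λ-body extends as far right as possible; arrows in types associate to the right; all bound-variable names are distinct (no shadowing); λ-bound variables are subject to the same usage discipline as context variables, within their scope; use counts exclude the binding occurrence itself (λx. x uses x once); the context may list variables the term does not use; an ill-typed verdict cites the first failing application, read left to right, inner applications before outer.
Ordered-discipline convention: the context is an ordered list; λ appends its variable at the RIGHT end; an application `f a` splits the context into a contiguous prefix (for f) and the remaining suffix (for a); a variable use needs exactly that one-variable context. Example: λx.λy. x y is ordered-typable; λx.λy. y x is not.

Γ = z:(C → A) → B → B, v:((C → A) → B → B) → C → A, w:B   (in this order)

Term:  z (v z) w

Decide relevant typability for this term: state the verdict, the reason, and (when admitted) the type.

yes — z, v, w: all used, weakening unneeded; term : B
usage: z: 2×, v: 1×, w: 1×
use order (left to right): z, v, z, w
typing: ✓ — B
per-discipline verdicts: ordered ✗ | linear ✗ | affine ✗ | relevant ✓ | unrestricted ✓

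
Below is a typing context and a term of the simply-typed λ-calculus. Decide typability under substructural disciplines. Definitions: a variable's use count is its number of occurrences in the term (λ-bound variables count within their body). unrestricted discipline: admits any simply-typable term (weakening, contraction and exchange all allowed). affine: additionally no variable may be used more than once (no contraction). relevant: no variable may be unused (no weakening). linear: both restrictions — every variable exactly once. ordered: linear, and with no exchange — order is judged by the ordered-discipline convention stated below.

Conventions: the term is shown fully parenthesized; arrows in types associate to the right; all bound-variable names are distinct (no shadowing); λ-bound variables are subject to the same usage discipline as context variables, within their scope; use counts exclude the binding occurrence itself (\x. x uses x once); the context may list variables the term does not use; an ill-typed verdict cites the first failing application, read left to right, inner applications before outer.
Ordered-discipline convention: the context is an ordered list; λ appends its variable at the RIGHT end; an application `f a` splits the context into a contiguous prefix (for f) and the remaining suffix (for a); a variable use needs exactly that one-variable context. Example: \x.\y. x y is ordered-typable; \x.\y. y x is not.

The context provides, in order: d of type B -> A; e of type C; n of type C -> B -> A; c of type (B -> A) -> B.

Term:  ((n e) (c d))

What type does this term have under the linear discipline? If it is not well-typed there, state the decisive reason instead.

term : A
variable uses: d ×1; e ×1; n ×1; c ×1
order of uses: n, e, c, d
typing: well-typed — term : A
summary: ordered ✗ · linear ✓ · affine ✓ · relevant ✓ · unrestricted ✓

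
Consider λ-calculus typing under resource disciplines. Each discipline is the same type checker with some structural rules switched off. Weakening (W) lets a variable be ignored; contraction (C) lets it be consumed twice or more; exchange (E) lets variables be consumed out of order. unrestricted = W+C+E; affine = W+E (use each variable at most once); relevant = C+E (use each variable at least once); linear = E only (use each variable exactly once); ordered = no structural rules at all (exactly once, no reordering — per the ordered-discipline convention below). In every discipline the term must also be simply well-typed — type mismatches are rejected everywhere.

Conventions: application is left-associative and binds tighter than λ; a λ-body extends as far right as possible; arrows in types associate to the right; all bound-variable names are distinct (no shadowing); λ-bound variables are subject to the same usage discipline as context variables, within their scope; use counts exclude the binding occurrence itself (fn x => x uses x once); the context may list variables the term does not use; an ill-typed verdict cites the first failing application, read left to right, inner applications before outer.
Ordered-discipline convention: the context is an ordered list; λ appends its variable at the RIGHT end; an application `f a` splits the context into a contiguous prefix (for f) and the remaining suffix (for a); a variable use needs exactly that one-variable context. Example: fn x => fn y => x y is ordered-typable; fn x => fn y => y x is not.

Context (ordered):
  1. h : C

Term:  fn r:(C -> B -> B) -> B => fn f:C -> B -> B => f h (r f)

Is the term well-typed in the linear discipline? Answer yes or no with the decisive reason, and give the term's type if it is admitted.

no — f ×2 used more than once (contraction)
counts: h: 1×, r (bound): 1×, f (bound): 2×
uses in reading order: f, h, r, f
typing: ✓ — ((C -> B -> B) -> B) -> (C -> B -> B) -> B
all disciplines: ordered ✗; linear ✗; affine ✗; relevant ✓; unrestricted ✓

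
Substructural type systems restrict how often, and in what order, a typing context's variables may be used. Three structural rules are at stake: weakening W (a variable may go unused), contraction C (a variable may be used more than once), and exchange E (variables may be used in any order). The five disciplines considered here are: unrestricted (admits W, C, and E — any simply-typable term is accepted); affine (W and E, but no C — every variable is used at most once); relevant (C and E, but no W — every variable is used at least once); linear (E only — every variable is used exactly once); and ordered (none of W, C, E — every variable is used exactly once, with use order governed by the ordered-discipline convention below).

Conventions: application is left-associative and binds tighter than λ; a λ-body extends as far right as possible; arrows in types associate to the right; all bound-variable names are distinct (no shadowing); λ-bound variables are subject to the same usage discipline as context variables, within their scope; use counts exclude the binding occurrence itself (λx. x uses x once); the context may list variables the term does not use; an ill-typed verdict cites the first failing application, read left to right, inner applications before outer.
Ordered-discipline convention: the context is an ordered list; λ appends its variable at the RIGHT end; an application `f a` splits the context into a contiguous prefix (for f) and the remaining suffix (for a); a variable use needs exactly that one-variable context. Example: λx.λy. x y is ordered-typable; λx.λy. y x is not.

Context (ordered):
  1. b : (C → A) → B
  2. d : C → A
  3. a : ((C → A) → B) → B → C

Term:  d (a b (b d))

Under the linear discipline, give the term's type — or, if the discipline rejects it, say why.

not well-typed under linear — needs contraction — b ×2, d ×2
use counts: b ×2, d ×2, a ×1
use order (left to right): d, a, b, b, d
typing: well-typed at A
across the five disciplines: ordered ✗ | linear ✗ | affine ✗ | relevant ✓ | unrestricted ✓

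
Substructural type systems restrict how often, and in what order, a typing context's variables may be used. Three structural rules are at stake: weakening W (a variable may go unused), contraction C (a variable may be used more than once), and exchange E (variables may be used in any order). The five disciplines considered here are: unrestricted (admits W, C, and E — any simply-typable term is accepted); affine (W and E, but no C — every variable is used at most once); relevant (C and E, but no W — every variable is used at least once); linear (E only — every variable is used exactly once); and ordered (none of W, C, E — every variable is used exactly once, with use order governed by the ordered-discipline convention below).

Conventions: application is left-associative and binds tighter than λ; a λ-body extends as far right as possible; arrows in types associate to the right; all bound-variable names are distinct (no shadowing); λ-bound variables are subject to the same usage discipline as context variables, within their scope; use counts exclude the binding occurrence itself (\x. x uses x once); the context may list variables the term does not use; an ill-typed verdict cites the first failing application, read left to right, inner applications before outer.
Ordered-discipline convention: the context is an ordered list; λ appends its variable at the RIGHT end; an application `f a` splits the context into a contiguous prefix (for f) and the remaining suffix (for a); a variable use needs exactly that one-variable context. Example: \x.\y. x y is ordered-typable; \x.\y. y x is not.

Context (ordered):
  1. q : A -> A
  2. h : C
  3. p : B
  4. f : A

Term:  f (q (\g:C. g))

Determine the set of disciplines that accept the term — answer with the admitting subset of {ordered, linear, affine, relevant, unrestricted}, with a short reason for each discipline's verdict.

admitted by: none
usage: q: 1×; h: 0×; p: 0×; f: 1×; g (λ-bound): 1×
left-to-right use order: f, q, g
typing: ill-typed: a function awaiting A gets C -> C
ordered ✗ (fails simple typing)
linear ✗ (a type mismatch blocks all five)
affine ✗ (the type mismatch rejects it)
relevant ✗ (not simply typable)
unrestricted ✗ (fails simple typing)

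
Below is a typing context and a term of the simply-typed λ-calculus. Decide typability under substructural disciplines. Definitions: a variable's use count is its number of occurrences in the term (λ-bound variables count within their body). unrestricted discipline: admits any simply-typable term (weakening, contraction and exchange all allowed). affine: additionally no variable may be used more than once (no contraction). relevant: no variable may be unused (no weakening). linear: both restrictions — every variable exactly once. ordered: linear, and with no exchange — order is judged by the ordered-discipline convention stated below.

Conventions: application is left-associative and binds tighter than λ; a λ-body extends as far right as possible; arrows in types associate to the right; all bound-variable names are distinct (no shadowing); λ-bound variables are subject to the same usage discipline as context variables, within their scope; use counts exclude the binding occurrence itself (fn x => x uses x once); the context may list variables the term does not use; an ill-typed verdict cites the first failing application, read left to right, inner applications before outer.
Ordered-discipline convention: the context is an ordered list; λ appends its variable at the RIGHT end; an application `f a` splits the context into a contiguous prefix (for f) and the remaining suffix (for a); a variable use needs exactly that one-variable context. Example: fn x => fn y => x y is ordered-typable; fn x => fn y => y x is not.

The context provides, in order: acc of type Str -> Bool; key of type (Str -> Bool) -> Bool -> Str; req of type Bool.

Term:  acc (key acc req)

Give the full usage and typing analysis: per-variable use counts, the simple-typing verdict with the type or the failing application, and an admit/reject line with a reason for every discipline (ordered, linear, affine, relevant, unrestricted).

usage: acc ×2, key ×1, req ×1
left-to-right use order: acc, key, acc, req
typing: ✓ — Bool
ordered: ✗ — needs contraction — acc ×2
linear: ✗ — needs contraction — acc ×2
affine: ✗ — needs contraction — acc ×2
relevant: ✓ — every one of acc, key, req appears
unrestricted: ✓ — typability at Bool is all that's needed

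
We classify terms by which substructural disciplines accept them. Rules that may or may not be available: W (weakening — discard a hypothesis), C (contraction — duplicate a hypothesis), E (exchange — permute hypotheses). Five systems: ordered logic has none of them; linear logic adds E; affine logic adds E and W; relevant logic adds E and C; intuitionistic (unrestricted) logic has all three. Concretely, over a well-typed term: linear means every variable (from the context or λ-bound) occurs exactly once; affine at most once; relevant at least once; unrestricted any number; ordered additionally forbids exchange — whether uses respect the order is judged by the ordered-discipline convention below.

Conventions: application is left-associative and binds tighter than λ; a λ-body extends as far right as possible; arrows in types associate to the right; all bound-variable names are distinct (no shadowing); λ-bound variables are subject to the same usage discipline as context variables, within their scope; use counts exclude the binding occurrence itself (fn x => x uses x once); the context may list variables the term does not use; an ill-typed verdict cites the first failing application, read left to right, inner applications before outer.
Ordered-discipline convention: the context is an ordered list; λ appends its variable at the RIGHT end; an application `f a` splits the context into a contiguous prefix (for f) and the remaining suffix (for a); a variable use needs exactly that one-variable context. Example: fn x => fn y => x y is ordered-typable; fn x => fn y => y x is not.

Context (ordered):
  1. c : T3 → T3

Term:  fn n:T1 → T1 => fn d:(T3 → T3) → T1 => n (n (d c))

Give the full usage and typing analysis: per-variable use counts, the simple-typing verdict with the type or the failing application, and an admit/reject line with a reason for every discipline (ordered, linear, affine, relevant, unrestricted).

variable uses: c: 1×, n [bound]: 2×, d [bound]: 1×
order of uses: n, n, d, c
typing: ✓ — (T1 → T1) → ((T3 → T3) → T1) → T1
ordered ✗ (uses contraction: n ×2)
linear ✗ (uses contraction: n ×2)
affine ✗ (uses contraction: n ×2)
relevant ✓ (at least one use each (c, n, d))
unrestricted ✓ (simply typable at (T1 → T1) → ((T3 → T3) → T1) → T1; W, C, E all held)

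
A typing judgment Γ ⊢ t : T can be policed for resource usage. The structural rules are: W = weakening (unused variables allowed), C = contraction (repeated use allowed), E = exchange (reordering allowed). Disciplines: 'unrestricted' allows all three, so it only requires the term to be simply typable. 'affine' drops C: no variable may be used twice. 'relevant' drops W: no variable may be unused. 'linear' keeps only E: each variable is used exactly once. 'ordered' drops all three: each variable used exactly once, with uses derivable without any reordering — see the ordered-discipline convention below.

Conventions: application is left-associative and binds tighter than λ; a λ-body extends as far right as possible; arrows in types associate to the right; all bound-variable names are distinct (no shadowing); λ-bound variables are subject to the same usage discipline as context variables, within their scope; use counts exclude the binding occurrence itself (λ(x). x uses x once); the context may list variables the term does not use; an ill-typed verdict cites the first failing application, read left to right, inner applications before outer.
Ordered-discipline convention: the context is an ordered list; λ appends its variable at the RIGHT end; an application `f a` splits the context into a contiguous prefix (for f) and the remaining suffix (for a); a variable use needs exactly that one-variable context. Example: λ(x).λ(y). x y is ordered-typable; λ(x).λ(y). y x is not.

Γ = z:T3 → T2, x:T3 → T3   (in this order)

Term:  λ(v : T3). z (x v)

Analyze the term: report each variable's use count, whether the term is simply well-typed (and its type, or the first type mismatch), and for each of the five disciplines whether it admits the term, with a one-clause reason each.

counts: z=1; x=1; v [bound]=1
order of uses: z, x, v
typing: well-typed at T3 → T2
ordered: ✓, z, x, v: once each, no exchange needed
linear: ✓, z, x, v: one use apiece
affine: ✓, no duplicate uses among z, x, v
relevant: ✓, none of z, x, v goes unused
unrestricted: ✓, simply typable at T3 → T2; W, C, E all held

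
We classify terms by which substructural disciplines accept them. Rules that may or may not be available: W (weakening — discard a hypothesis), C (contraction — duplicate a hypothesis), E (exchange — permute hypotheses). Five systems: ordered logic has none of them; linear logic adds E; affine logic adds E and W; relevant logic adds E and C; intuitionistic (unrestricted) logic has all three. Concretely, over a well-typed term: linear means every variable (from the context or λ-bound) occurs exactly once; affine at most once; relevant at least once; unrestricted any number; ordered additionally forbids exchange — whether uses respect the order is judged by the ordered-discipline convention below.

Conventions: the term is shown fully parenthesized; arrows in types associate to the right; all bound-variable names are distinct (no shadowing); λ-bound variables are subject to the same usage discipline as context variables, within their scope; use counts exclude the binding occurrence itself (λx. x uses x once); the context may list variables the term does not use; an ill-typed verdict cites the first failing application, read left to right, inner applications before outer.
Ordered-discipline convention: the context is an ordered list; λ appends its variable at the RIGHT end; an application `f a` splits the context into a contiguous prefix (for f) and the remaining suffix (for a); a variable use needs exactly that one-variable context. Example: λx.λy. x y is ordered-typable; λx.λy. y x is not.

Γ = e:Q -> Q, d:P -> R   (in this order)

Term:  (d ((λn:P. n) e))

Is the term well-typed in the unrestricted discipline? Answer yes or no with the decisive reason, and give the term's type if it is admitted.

no — fails simple typing
variable uses: e ×1, d ×1, n (λ-bound) ×1
left-to-right use order: d, n, e
typing: ill-typed: an argument Q -> Q mismatches the expected P
across the five disciplines: ordered ✗, linear ✗, affine ✗, relevant ✗, unrestricted ✗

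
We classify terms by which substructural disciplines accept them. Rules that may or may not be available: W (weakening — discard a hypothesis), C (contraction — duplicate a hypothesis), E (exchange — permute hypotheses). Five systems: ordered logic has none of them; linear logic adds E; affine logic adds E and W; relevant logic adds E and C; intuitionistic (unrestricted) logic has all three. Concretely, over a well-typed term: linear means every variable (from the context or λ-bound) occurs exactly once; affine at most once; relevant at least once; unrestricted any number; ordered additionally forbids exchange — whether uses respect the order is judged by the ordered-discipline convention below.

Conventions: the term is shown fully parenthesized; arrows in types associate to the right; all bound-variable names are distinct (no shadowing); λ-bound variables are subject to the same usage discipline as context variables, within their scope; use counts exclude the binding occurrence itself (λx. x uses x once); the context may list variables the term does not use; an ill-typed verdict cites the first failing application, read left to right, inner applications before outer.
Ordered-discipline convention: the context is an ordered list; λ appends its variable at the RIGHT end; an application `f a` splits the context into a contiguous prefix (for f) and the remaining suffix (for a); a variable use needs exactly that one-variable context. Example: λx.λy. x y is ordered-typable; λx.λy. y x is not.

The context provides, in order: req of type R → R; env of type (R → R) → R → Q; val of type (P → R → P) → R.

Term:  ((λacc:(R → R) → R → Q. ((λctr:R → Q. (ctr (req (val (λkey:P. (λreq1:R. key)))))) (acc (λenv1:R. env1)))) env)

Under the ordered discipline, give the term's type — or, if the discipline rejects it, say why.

not well-typed under ordered — needs weakening: req1 unused
counts: req ×1; env ×1; val ×1; acc (bound) ×1; ctr (bound) ×1; key (bound) ×1; req1 (bound) ×0; env1 (bound) ×1
order of uses: ctr, req, val, key, acc, env1, env
typing: the term checks, with type Q
all disciplines: ordered ✗ | linear ✗ | affine ✓ | relevant ✗ | unrestricted ✓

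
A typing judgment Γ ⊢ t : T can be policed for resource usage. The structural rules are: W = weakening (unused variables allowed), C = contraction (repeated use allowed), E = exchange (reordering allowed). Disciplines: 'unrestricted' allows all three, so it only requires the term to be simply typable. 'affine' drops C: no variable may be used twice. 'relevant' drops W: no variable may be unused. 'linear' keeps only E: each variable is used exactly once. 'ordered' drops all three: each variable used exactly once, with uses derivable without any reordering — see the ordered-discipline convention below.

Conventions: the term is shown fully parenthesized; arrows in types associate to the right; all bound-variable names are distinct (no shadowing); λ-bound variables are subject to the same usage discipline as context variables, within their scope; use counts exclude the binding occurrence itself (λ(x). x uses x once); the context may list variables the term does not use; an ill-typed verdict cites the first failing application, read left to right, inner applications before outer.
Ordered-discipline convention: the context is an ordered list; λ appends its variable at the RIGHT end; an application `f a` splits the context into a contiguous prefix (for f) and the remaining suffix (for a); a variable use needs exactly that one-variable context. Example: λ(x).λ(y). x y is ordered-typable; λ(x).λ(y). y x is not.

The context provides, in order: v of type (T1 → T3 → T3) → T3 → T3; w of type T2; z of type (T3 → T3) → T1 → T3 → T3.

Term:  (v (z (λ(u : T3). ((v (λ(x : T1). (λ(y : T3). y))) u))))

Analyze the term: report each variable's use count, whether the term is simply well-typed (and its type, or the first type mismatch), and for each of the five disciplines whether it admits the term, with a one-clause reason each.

variable uses: v ×2; w ×0; z ×1; u [bound] ×1; x [bound] ×0; y [bound] ×1
left-to-right use order: v, z, v, y, u
typing: the term checks, with type T3 → T3
ordered: ✗ — repeated use of v ×2; unused: w, x — weakening required
linear: ✗ — repeated use of v ×2; unused: w, x — weakening required
affine: ✗ — repeated use of v ×2
relevant: ✗ — unused: w, x — weakening required
unrestricted: ✓ — type-checks (T3 → T3) and nothing is barred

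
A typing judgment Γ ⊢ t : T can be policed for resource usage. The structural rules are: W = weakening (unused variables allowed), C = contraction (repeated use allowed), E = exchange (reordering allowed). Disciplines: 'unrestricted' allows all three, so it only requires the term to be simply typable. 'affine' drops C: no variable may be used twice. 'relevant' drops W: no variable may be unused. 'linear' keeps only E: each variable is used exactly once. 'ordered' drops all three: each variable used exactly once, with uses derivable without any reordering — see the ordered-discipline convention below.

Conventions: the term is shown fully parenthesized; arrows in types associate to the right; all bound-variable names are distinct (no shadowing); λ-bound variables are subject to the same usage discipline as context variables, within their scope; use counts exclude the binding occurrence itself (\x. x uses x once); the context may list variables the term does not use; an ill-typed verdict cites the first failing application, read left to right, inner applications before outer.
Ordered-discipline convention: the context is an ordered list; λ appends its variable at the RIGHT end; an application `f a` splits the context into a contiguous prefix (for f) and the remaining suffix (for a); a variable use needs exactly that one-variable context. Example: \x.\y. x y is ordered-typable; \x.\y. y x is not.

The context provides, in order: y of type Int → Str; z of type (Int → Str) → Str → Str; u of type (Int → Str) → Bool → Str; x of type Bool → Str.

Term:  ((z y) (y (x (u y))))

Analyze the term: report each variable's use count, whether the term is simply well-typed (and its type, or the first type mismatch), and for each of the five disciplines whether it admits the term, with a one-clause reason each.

counts: y ×3, z ×1, u ×1, x ×1
use order (left to right): z, y, y, x, u, y
typing: ill-typed: argument of type Bool → Str where Bool is required
ordered: ✗ — fails simple typing
linear: ✗ — a type mismatch blocks all five
affine: ✗ — the type mismatch rejects it
relevant: ✗ — not simply typable
unrestricted: ✗ — fails simple typing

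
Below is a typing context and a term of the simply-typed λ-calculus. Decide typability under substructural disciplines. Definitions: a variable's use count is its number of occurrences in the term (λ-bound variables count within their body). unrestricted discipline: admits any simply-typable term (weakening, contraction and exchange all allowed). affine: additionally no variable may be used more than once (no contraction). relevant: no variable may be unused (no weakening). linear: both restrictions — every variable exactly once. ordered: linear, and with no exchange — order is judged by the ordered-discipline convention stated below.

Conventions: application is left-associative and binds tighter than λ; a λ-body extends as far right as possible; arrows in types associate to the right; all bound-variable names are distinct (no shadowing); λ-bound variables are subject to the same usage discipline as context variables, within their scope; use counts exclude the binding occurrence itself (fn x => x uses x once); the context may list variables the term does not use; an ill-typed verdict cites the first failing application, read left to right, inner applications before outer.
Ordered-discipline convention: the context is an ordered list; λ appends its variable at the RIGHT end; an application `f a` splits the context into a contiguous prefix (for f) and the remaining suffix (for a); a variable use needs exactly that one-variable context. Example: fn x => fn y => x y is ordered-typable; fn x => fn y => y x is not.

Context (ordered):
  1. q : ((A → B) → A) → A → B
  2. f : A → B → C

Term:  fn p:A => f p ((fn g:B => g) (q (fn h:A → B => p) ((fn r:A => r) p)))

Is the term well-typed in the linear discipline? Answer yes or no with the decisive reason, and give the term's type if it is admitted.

no — repeated use of p ×3; h left unused
variable uses: q: 1; f: 1; p (bound): 3; g (bound): 1; h (bound): 0; r (bound): 1
use order (left to right): f, p, g, q, p, r, p
typing: well-typed — term : A → C
per-discipline verdicts: ordered ✗ | linear ✗ | affine ✗ | relevant ✗ | unrestricted ✓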